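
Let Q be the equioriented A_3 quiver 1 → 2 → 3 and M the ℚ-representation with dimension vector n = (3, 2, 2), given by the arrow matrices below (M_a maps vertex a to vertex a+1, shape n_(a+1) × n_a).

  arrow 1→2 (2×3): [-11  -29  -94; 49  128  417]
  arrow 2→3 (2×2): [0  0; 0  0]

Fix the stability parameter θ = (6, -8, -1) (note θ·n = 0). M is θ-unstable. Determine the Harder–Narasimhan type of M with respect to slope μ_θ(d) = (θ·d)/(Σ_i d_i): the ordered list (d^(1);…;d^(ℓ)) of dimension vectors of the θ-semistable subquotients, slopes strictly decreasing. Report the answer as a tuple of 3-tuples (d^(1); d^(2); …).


Interval decomposition of M: I[1,1], I[1,2]^2, I[3,3]^2.
HN type (ℓ=2): μ^(1)=6; μ^(2)=-1

((1, 0, 0); (2, 2, 2))


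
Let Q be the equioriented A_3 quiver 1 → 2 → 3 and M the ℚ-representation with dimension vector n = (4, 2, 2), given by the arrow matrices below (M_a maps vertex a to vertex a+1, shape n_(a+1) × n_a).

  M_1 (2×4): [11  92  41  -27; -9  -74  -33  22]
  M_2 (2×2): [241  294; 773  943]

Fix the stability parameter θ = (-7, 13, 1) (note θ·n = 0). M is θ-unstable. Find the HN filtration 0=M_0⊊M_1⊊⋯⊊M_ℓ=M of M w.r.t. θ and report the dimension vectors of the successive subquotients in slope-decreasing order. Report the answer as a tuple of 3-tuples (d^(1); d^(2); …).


Interval decomposition of M: I[1,1]^2, I[1,3]^2.
HN type (ℓ=2): μ^(1)=7; μ^(2)=-7

((0, 2, 2); (4, 0, 0))


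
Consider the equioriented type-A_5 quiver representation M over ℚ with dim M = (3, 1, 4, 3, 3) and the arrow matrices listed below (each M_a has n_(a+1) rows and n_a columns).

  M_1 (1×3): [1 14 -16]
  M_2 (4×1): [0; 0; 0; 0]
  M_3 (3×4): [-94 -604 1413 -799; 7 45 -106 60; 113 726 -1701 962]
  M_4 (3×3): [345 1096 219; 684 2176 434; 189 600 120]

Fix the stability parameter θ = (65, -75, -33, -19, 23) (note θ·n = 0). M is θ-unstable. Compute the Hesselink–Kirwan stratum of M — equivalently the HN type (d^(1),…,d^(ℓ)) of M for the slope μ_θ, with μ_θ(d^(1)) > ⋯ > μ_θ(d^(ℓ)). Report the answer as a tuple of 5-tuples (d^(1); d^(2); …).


Barcode: M ≅ I[1,1]^2, I[1,2], I[3,3], I[3,4], I[3,5]^2, I[5,5]. HN layers by μ_θ (5 steps, strictly decreasing):
  μ^(1)=65; μ^(2)=23; μ^(3)=-5; μ^(4)=-19; μ^(5)=-33

((2, 0, 0, 0, 0); (0, 0, 0, 0, 3); (1, 1, 0, 0, 0); (0, 0, 0, 3, 0); (0, 0, 4, 0, 0))


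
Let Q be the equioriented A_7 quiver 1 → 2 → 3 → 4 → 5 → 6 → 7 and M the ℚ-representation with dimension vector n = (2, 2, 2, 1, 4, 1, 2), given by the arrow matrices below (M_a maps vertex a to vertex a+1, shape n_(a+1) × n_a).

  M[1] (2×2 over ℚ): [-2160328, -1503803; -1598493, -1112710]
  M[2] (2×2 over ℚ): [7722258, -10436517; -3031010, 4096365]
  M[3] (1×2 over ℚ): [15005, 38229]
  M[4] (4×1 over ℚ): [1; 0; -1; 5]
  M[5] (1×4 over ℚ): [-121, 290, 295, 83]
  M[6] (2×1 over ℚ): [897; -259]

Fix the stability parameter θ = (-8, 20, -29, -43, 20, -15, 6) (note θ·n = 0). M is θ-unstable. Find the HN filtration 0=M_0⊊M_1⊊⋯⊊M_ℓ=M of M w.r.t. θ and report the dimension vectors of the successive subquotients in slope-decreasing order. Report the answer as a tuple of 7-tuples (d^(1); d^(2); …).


Interval decomposition of M: I[1,2], I[1,3], I[3,7], I[5,5]^3, I[7,7].
HN type (ℓ=6): μ^(1)=20; μ^(2)=6; μ^(3)=5/2; μ^(4)=-9/2; μ^(5)=-8; μ^(6)=-36

((0, 1, 0, 0, 3, 0, 0); (0, 0, 0, 0, 0, 0, 2); (0, 0, 0, 0, 1, 1, 0); (0, 1, 1, 0, 0, 0, 0); (2, 0, 0, 0, 0, 0, 0); (0, 0, 1, 1, 0, 0, 0))


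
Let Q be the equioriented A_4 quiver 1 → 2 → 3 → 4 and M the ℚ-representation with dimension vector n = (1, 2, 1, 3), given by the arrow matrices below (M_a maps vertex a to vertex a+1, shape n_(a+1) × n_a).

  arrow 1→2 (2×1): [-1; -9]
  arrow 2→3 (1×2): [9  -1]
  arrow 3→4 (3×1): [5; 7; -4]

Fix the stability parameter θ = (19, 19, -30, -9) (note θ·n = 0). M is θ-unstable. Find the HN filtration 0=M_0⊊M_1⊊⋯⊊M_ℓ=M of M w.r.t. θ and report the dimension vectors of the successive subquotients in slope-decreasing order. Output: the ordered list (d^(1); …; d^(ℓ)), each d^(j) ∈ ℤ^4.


Via rank(M_{q-1}∘⋯∘M_p): M ≅ I[1,2], I[2,4], I[4,4]^2.
μ_θ-semistable layers: μ^(1)=19; μ^(2)=-20/3; μ^(3)=-9

((1, 1, 0, 0); (0, 1, 1, 1); (0, 0, 0, 2))


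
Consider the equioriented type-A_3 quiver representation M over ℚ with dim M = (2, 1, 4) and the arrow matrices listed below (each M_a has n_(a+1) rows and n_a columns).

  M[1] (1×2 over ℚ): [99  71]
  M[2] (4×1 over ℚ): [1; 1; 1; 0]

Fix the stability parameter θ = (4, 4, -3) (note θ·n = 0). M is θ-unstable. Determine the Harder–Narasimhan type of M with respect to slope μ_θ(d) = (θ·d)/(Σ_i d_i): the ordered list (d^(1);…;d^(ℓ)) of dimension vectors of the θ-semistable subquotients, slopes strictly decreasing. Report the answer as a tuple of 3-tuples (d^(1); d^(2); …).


Interval decomposition of M: I[1,1], I[1,3], I[3,3]^3.
HN type (ℓ=3): μ^(1)=4; μ^(2)=5/3; μ^(3)=-3

((1, 0, 0); (1, 1, 1); (0, 0, 3))


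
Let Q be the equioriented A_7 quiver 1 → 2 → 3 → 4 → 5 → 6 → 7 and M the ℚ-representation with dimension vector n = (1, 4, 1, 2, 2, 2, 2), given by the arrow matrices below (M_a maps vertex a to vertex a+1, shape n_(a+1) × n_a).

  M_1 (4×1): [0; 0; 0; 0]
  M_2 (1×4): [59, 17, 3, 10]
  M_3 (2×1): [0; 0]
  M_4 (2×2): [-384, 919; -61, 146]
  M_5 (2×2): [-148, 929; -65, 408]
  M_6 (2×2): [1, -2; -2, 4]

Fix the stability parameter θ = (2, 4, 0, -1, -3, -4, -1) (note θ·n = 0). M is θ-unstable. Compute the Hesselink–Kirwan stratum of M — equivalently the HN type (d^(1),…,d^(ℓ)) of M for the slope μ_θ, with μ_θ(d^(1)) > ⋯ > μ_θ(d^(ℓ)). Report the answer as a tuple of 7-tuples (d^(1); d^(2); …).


Barcode: M ≅ I[1,1], I[2,2]^3, I[2,3], I[4,6], I[4,7], I[7,7]. HN layers by μ_θ (4 steps, strictly decreasing):
  μ^(1)=4; μ^(2)=2; μ^(3)=-1; μ^(4)=-8/3

((0, 3, 0, 0, 0, 0, 0); (1, 1, 1, 0, 0, 0, 0); (0, 0, 0, 0, 0, 0, 2); (0, 0, 0, 2, 2, 2, 0))


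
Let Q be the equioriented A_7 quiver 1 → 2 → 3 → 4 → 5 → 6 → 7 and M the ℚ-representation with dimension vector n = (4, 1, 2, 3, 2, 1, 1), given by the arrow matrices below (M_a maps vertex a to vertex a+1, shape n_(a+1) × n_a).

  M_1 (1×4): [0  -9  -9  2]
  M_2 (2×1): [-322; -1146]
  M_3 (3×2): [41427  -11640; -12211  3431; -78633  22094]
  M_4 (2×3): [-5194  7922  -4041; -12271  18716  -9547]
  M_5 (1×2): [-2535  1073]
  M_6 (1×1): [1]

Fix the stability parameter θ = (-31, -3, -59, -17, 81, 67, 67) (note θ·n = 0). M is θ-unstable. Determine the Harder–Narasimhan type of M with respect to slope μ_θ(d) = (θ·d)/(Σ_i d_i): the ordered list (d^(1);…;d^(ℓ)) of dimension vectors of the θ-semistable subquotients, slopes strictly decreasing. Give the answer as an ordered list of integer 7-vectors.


Interval decomposition of M: I[1,1]^3, I[1,7], I[3,5], I[4,4].
HN type (ℓ=5): μ^(1)=81; μ^(2)=215/3; μ^(3)=-17; μ^(4)=-31; μ^(5)=-59

((0, 0, 0, 0, 1, 0, 0); (0, 0, 0, 0, 1, 1, 1); (0, 0, 0, 3, 0, 0, 0); (4, 1, 1, 0, 0, 0, 0); (0, 0, 1, 0, 0, 0, 0))


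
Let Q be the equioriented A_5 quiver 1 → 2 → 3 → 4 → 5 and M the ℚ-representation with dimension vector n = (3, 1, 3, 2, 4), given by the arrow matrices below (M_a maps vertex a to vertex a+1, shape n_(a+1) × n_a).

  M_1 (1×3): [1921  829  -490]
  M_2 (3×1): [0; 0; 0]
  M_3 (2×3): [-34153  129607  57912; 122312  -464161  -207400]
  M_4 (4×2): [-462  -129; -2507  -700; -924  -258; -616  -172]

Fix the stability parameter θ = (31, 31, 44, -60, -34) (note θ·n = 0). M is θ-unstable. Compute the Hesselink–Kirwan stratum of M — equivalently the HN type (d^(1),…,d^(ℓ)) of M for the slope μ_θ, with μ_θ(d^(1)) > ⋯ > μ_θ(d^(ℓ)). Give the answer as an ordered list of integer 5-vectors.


Interval decomposition of M: I[1,1]^2, I[1,2], I[3,3], I[3,5]^2, I[5,5]^2.
HN type (ℓ=4): μ^(1)=44; μ^(2)=31; μ^(3)=-50/3; μ^(4)=-34

((0, 0, 1, 0, 0); (3, 1, 0, 0, 0); (0, 0, 2, 2, 2); (0, 0, 0, 0, 2))


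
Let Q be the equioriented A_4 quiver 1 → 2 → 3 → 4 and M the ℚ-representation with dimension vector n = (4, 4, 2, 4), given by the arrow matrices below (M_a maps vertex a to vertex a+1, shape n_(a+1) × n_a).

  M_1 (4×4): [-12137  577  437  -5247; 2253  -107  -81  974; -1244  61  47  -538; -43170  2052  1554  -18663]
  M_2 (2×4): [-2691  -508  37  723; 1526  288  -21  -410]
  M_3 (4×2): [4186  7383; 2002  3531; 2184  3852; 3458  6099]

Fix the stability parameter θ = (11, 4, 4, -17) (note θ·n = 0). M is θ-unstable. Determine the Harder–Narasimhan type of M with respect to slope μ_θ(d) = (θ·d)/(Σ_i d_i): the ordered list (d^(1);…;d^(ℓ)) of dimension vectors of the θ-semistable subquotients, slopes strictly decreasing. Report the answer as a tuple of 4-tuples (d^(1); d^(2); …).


Barcode: M ≅ I[1,1], I[1,2], I[1,3], I[1,4], I[2,2], I[4,4]^3. HN layers by μ_θ (6 steps, strictly decreasing):
  μ^(1)=11; μ^(2)=15/2; μ^(3)=19/3; μ^(4)=4; μ^(5)=1/2; μ^(6)=-17

((1, 0, 0, 0); (1, 1, 0, 0); (1, 1, 1, 0); (0, 1, 0, 0); (1, 1, 1, 1); (0, 0, 0, 3))


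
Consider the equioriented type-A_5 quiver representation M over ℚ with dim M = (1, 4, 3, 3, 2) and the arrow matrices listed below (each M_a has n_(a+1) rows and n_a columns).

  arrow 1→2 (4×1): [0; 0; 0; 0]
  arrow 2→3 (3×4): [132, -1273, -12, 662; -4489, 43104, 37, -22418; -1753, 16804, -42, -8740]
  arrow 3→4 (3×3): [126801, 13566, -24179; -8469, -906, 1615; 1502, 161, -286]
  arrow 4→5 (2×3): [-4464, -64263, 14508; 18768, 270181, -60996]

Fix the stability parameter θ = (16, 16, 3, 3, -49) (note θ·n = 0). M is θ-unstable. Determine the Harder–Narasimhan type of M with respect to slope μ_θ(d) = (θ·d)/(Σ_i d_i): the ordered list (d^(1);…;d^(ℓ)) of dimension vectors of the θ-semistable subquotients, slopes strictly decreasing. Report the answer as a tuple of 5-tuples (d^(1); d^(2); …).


Barcode: M ≅ I[1,1], I[2,2], I[2,3], I[2,4], I[2,5], I[4,4], I[5,5]. HN layers by μ_θ (6 steps, strictly decreasing):
  μ^(1)=16; μ^(2)=19/2; μ^(3)=22/3; μ^(4)=3; μ^(5)=-27/4; μ^(6)=-49

((1, 1, 0, 0, 0); (0, 1, 1, 0, 0); (0, 1, 1, 1, 0); (0, 0, 0, 1, 0); (0, 1, 1, 1, 1); (0, 0, 0, 0, 1))


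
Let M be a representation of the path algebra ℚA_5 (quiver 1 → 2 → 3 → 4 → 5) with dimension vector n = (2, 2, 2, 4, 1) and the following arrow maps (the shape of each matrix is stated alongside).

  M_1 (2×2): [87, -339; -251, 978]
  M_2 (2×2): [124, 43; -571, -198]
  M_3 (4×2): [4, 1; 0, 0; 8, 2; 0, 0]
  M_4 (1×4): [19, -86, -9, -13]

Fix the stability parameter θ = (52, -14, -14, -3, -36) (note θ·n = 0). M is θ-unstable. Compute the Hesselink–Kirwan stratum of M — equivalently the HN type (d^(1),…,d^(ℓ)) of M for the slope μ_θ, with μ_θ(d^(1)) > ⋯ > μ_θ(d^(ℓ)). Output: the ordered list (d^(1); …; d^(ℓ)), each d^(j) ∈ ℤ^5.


Via rank(M_{q-1}∘⋯∘M_p): M ≅ I[1,3], I[1,5], I[4,4]^3.
μ_θ-semistable layers: μ^(1)=8; μ^(2)=-3

((1, 1, 1, 0, 0); (1, 1, 1, 4, 1))


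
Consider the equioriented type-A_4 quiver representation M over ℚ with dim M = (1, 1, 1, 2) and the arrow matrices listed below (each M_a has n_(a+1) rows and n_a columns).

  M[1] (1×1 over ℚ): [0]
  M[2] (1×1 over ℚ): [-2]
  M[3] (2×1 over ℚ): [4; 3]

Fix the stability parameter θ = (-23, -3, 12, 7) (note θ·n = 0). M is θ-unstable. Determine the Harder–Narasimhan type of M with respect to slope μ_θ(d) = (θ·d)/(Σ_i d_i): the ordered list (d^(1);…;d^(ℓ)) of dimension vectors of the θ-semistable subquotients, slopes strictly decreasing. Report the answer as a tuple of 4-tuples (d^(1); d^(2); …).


Interval decomposition of M: I[1,1], I[2,4], I[4,4].
HN type (ℓ=4): μ^(1)=19/2; μ^(2)=7; μ^(3)=-3; μ^(4)=-23

((0, 0, 1, 1); (0, 0, 0, 1); (0, 1, 0, 0); (1, 0, 0, 0))


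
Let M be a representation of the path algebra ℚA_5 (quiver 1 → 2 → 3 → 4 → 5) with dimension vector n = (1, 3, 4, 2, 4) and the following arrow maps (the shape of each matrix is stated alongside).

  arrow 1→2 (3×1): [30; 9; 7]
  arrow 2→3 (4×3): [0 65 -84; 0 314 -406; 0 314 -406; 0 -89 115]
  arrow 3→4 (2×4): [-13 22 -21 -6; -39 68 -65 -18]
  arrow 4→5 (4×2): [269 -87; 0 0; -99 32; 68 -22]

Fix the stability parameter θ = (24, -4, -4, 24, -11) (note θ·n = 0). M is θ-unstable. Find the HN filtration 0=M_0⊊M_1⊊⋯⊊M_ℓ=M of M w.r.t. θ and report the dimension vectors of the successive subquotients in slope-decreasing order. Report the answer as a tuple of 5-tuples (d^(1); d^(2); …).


Via rank(M_{q-1}∘⋯∘M_p): M ≅ I[1,5], I[2,2], I[2,3], I[3,3], I[3,5], I[5,5]^2.
μ_θ-semistable layers: μ^(1)=13/2; μ^(2)=16/3; μ^(3)=-4; μ^(4)=-11

((0, 0, 0, 2, 2); (1, 1, 1, 0, 0); (0, 2, 3, 0, 0); (0, 0, 0, 0, 2))


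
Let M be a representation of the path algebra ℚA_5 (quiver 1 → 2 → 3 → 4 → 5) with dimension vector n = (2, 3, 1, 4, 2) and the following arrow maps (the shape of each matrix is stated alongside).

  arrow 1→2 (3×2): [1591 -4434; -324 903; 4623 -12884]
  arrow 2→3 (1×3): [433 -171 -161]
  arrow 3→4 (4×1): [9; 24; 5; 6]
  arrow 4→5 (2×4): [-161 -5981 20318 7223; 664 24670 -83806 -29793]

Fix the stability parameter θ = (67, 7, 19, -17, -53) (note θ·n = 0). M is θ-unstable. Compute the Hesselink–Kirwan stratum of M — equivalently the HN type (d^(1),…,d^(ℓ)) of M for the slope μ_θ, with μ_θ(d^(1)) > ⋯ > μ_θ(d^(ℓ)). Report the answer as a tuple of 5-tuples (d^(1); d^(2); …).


Via rank(M_{q-1}∘⋯∘M_p): M ≅ I[1,2], I[1,5], I[2,2], I[4,4]^2, I[4,5].
μ_θ-semistable layers: μ^(1)=37; μ^(2)=7; μ^(3)=23/5; μ^(4)=-17; μ^(5)=-35

((1, 1, 0, 0, 0); (0, 1, 0, 0, 0); (1, 1, 1, 1, 1); (0, 0, 0, 2, 0); (0, 0, 0, 1, 1))


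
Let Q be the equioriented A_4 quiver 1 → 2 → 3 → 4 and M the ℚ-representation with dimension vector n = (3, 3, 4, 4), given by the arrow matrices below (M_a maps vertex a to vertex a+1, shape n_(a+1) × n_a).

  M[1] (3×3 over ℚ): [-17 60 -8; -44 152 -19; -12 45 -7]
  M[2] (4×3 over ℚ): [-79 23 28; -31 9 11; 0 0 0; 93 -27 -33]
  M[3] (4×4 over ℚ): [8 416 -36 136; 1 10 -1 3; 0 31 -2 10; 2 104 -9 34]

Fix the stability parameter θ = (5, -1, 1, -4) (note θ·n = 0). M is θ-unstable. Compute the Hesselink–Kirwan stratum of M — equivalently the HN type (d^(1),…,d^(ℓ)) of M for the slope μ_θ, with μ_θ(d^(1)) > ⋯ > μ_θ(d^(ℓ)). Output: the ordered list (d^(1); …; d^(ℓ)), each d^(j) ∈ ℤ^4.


Barcode: M ≅ I[1,2], I[1,4]^2, I[3,3], I[3,4], I[4,4]. HN layers by μ_θ (5 steps, strictly decreasing):
  μ^(1)=2; μ^(2)=1; μ^(3)=1/4; μ^(4)=-3/2; μ^(5)=-4

((1, 1, 0, 0); (0, 0, 1, 0); (2, 2, 2, 2); (0, 0, 1, 1); (0, 0, 0, 1))


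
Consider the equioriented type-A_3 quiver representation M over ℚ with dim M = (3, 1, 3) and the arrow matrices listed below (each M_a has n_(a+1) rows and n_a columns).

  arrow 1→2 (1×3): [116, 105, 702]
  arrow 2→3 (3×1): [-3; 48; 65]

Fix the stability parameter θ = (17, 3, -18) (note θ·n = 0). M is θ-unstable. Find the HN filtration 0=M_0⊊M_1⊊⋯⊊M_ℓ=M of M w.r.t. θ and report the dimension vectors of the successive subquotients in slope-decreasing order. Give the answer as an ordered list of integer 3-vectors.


Interval decomposition of M: I[1,1]^2, I[1,3], I[3,3]^2.
HN type (ℓ=3): μ^(1)=17; μ^(2)=2/3; μ^(3)=-18

((2, 0, 0); (1, 1, 1); (0, 0, 2))


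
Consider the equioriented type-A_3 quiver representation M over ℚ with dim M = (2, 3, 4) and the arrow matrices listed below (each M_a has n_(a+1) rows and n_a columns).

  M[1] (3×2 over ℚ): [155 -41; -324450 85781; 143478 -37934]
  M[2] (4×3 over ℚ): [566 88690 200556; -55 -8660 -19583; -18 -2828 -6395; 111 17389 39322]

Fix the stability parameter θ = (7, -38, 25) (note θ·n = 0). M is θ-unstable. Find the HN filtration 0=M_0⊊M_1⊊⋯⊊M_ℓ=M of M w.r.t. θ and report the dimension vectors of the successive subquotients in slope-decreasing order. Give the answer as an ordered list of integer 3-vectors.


Interval decomposition of M: I[1,3]^2, I[2,3], I[3,3].
HN type (ℓ=3): μ^(1)=25; μ^(2)=-31/2; μ^(3)=-38

((0, 0, 4); (2, 2, 0); (0, 1, 0))


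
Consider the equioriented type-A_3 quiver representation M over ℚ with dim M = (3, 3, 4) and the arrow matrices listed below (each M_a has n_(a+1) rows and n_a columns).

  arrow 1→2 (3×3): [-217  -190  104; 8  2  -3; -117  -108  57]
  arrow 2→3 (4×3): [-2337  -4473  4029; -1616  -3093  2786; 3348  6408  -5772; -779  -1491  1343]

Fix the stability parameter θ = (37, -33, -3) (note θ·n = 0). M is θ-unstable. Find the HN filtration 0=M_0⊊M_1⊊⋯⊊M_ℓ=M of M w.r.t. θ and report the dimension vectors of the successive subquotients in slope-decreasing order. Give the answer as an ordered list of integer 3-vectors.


Barcode: M ≅ I[1,1], I[1,2], I[1,3], I[2,3], I[3,3]^2. HN layers by μ_θ (5 steps, strictly decreasing):
  μ^(1)=37; μ^(2)=2; μ^(3)=1/3; μ^(4)=-3; μ^(5)=-33

((1, 0, 0); (1, 1, 0); (1, 1, 1); (0, 0, 3); (0, 1, 0))


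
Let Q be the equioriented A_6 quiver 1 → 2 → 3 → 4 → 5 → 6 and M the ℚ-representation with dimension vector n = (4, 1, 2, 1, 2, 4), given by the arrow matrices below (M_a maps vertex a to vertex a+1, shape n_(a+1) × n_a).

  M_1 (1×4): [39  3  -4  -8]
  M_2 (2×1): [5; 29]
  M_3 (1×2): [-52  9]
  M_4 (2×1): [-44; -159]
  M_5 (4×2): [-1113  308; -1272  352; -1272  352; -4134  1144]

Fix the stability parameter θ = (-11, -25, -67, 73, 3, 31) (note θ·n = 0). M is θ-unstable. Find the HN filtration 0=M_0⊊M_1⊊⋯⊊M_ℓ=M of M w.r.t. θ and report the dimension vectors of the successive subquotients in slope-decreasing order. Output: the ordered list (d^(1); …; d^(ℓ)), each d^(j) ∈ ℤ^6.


Barcode: M ≅ I[1,1]^3, I[1,5], I[3,3], I[5,6], I[6,6]^3. HN layers by μ_θ (6 steps, strictly decreasing):
  μ^(1)=38; μ^(2)=31; μ^(3)=3; μ^(4)=-11; μ^(5)=-103/3; μ^(6)=-67

((0, 0, 0, 1, 1, 0); (0, 0, 0, 0, 0, 4); (0, 0, 0, 0, 1, 0); (3, 0, 0, 0, 0, 0); (1, 1, 1, 0, 0, 0); (0, 0, 1, 0, 0, 0))


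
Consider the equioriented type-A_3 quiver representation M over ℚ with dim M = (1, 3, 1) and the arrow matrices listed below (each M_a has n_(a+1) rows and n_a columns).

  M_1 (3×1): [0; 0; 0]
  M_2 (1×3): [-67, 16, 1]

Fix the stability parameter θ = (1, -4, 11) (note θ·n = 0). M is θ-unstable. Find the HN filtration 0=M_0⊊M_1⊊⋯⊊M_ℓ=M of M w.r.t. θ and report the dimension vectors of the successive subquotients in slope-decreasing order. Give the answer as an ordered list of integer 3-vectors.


Barcode: M ≅ I[1,1], I[2,2]^2, I[2,3]. HN layers by μ_θ (3 steps, strictly decreasing):
  μ^(1)=11; μ^(2)=1; μ^(3)=-4

((0, 0, 1); (1, 0, 0); (0, 3, 0))


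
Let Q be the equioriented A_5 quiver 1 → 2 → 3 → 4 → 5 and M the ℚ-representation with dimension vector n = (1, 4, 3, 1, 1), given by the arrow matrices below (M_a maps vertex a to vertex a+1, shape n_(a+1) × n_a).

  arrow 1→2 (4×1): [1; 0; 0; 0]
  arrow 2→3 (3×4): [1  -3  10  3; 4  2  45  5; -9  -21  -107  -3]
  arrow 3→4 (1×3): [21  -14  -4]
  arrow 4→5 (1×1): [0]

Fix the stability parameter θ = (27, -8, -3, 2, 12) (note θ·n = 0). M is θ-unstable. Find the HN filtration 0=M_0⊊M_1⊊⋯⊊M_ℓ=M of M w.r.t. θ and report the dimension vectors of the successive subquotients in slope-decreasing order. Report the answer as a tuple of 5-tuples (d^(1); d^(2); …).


Via rank(M_{q-1}∘⋯∘M_p): M ≅ I[1,4], I[2,2], I[2,3]^2, I[5,5].
μ_θ-semistable layers: μ^(1)=12; μ^(2)=9/2; μ^(3)=-3; μ^(4)=-8

((0, 0, 0, 0, 1); (1, 1, 1, 1, 0); (0, 0, 2, 0, 0); (0, 3, 0, 0, 0))


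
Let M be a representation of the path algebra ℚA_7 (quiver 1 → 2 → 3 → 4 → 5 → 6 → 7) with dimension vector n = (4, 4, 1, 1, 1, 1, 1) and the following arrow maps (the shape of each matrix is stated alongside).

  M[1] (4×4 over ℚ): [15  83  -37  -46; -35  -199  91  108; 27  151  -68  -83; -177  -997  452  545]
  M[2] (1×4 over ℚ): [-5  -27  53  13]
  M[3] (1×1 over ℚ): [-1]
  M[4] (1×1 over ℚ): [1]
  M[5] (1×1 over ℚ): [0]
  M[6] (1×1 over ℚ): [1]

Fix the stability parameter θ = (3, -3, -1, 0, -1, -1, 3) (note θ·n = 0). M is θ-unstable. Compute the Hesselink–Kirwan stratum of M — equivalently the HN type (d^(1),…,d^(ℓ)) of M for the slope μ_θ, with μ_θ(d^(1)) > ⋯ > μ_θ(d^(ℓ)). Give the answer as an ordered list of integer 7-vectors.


Via rank(M_{q-1}∘⋯∘M_p): M ≅ I[1,1]^2, I[1,2]^2, I[2,2], I[2,5], I[6,7].
μ_θ-semistable layers: μ^(1)=3; μ^(2)=0; μ^(3)=-1/2; μ^(4)=-1; μ^(5)=-3

((2, 0, 0, 0, 0, 0, 1); (2, 2, 0, 0, 0, 0, 0); (0, 0, 0, 1, 1, 0, 0); (0, 0, 1, 0, 0, 1, 0); (0, 2, 0, 0, 0, 0, 0))


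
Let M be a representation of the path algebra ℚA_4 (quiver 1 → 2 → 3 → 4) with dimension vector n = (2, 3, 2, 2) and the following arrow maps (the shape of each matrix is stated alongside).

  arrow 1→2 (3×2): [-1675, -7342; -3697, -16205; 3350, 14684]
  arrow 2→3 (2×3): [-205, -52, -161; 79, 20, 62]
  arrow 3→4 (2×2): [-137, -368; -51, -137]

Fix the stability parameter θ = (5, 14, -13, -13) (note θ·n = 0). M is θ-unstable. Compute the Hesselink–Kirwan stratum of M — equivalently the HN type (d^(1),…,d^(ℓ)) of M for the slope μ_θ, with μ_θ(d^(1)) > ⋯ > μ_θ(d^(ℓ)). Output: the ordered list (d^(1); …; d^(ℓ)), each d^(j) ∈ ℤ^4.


Via rank(M_{q-1}∘⋯∘M_p): M ≅ I[1,2], I[1,4], I[2,4].
μ_θ-semistable layers: μ^(1)=14; μ^(2)=5; μ^(3)=-7/4; μ^(4)=-4

((0, 1, 0, 0); (1, 0, 0, 0); (1, 1, 1, 1); (0, 1, 1, 1))


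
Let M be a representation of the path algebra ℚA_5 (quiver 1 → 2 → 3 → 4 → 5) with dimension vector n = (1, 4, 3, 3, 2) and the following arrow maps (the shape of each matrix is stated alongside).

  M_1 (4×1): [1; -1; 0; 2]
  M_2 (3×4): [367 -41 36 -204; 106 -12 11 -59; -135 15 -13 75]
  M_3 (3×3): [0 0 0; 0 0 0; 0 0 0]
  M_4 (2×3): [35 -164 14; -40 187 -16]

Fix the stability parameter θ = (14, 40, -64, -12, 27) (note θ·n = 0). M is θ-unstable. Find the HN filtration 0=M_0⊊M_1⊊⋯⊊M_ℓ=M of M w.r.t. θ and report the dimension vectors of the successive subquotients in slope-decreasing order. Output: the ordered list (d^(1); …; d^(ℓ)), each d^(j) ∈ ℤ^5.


Via rank(M_{q-1}∘⋯∘M_p): M ≅ I[1,2], I[2,3]^3, I[4,4], I[4,5]^2.
μ_θ-semistable layers: μ^(1)=40; μ^(2)=27; μ^(3)=14; μ^(4)=-12

((0, 1, 0, 0, 0); (0, 0, 0, 0, 2); (1, 0, 0, 0, 0); (0, 3, 3, 3, 0))


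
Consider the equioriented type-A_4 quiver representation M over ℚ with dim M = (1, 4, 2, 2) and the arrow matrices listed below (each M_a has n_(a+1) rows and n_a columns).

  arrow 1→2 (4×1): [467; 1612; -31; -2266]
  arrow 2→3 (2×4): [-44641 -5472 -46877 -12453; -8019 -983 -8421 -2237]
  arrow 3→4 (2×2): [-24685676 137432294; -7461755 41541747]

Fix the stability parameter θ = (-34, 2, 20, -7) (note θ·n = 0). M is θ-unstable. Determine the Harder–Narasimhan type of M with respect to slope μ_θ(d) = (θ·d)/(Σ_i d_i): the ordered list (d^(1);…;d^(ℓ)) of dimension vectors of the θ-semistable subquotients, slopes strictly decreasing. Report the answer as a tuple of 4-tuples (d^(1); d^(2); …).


Barcode: M ≅ I[1,4], I[2,2]^2, I[2,4]. HN layers by μ_θ (3 steps, strictly decreasing):
  μ^(1)=13/2; μ^(2)=2; μ^(3)=-34

((0, 0, 2, 2); (0, 4, 0, 0); (1, 0, 0, 0))


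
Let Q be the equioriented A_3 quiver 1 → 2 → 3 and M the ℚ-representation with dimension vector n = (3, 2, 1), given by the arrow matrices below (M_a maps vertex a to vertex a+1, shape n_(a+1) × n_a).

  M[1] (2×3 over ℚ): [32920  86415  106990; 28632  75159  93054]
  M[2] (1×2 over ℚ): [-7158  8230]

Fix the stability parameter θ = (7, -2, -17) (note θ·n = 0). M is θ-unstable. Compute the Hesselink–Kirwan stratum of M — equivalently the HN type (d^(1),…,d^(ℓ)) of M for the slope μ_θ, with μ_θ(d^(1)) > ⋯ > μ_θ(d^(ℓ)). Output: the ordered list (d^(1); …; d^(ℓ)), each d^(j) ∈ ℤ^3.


Via rank(M_{q-1}∘⋯∘M_p): M ≅ I[1,1]^2, I[1,2], I[2,3].
μ_θ-semistable layers: μ^(1)=7; μ^(2)=5/2; μ^(3)=-19/2

((2, 0, 0); (1, 1, 0); (0, 1, 1))


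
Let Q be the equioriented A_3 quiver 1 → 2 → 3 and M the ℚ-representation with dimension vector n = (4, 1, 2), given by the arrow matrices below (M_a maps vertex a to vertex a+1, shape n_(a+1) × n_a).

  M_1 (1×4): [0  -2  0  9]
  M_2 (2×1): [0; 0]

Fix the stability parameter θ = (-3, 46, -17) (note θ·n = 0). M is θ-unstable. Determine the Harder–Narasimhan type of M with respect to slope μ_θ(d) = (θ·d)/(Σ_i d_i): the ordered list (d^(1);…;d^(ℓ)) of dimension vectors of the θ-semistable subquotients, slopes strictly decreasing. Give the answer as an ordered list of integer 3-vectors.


Interval decomposition of M: I[1,1]^3, I[1,2], I[3,3]^2.
HN type (ℓ=3): μ^(1)=46; μ^(2)=-3; μ^(3)=-17

((0, 1, 0); (4, 0, 0); (0, 0, 2))


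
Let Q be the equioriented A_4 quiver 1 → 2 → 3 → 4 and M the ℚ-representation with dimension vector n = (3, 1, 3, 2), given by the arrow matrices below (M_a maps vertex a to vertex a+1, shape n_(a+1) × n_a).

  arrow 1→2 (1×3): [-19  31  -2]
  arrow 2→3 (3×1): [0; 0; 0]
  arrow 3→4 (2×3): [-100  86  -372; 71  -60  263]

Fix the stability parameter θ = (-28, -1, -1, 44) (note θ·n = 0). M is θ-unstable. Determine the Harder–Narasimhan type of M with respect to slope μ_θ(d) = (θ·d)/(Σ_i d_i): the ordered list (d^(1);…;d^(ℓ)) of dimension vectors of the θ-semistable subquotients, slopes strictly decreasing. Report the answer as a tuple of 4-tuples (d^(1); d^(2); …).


Interval decomposition of M: I[1,1]^2, I[1,2], I[3,3], I[3,4]^2.
HN type (ℓ=3): μ^(1)=44; μ^(2)=-1; μ^(3)=-28

((0, 0, 0, 2); (0, 1, 3, 0); (3, 0, 0, 0))


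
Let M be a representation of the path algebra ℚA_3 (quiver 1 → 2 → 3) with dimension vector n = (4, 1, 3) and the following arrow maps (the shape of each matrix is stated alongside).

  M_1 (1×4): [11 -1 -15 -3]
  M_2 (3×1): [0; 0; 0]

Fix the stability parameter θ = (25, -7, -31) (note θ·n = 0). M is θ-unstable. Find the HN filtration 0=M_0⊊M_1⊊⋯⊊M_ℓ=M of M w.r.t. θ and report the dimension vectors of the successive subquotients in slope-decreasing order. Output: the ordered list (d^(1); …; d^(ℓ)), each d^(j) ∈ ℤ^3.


Via rank(M_{q-1}∘⋯∘M_p): M ≅ I[1,1]^3, I[1,2], I[3,3]^3.
μ_θ-semistable layers: μ^(1)=25; μ^(2)=9; μ^(3)=-31

((3, 0, 0); (1, 1, 0); (0, 0, 3))


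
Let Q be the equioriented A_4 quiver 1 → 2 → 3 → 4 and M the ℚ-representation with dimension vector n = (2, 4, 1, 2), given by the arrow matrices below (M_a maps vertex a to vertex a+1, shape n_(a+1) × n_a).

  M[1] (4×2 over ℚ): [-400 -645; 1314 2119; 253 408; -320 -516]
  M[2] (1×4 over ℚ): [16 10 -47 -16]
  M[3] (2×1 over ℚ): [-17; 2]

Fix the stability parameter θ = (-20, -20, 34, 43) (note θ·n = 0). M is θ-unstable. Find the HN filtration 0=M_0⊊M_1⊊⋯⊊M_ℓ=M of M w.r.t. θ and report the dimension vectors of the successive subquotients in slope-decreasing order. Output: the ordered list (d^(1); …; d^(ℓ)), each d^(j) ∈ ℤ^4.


Barcode: M ≅ I[1,2], I[1,4], I[2,2]^2, I[4,4]. HN layers by μ_θ (3 steps, strictly decreasing):
  μ^(1)=43; μ^(2)=34; μ^(3)=-20

((0, 0, 0, 2); (0, 0, 1, 0); (2, 4, 0, 0))


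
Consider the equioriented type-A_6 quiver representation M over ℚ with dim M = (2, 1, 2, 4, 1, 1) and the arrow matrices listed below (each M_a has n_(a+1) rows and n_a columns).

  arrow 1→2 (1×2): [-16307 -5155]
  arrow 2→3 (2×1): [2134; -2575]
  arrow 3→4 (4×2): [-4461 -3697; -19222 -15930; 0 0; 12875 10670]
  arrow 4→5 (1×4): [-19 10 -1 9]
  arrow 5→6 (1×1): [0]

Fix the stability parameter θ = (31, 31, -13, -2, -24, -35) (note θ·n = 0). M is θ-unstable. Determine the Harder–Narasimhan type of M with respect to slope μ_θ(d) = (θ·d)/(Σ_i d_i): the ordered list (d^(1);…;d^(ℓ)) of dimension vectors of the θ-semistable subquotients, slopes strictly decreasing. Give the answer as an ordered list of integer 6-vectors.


Interval decomposition of M: I[1,1], I[1,5], I[3,4], I[4,4]^2, I[6,6].
HN type (ℓ=5): μ^(1)=31; μ^(2)=23/5; μ^(3)=-2; μ^(4)=-13; μ^(5)=-35

((1, 0, 0, 0, 0, 0); (1, 1, 1, 1, 1, 0); (0, 0, 0, 3, 0, 0); (0, 0, 1, 0, 0, 0); (0, 0, 0, 0, 0, 1))


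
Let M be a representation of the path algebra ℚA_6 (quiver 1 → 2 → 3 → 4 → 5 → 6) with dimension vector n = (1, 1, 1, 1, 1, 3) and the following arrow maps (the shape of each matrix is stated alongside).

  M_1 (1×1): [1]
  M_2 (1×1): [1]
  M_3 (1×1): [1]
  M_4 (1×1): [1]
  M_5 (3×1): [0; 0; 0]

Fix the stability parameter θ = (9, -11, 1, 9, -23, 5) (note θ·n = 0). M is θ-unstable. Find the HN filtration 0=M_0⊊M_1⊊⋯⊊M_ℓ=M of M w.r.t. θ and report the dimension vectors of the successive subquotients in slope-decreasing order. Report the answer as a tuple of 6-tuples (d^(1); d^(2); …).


Barcode: M ≅ I[1,5], I[6,6]^3. HN layers by μ_θ (2 steps, strictly decreasing):
  μ^(1)=5; μ^(2)=-3

((0, 0, 0, 0, 0, 3); (1, 1, 1, 1, 1, 0))


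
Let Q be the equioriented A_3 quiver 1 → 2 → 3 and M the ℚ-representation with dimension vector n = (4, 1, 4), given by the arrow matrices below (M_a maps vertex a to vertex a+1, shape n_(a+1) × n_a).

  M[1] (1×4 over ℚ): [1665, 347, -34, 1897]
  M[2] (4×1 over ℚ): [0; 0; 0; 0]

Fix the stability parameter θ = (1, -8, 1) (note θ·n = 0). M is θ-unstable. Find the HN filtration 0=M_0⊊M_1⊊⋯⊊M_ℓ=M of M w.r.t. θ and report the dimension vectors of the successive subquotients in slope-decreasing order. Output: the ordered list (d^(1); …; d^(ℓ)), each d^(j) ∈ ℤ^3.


Barcode: M ≅ I[1,1]^3, I[1,2], I[3,3]^4. HN layers by μ_θ (2 steps, strictly decreasing):
  μ^(1)=1; μ^(2)=-7/2

((3, 0, 4); (1, 1, 0))


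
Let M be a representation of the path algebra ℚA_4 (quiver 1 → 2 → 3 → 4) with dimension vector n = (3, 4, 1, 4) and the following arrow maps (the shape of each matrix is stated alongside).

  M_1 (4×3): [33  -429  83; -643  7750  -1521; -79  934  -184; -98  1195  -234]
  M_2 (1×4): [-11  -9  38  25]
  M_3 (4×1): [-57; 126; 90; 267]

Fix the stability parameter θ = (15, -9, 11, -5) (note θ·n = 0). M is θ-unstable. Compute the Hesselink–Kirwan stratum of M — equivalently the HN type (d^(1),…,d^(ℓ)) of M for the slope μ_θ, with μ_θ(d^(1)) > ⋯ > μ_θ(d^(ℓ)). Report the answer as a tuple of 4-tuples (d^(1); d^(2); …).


Via rank(M_{q-1}∘⋯∘M_p): M ≅ I[1,2]^2, I[1,4], I[2,2], I[4,4]^3.
μ_θ-semistable layers: μ^(1)=3; μ^(2)=-5; μ^(3)=-9

((3, 3, 1, 1); (0, 0, 0, 3); (0, 1, 0, 0))


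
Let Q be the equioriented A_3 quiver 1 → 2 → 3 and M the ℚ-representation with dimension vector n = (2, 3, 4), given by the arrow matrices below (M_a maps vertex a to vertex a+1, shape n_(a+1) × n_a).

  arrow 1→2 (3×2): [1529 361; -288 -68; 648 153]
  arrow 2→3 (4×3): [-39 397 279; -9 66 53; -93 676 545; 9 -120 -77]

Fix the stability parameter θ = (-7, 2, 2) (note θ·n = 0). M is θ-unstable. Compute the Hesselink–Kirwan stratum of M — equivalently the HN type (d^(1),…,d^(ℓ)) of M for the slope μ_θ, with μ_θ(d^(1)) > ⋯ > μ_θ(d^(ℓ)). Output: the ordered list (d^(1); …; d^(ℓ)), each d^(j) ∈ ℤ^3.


Interval decomposition of M: I[1,2], I[1,3], I[2,3], I[3,3]^2.
HN type (ℓ=2): μ^(1)=2; μ^(2)=-7

((0, 3, 4); (2, 0, 0))


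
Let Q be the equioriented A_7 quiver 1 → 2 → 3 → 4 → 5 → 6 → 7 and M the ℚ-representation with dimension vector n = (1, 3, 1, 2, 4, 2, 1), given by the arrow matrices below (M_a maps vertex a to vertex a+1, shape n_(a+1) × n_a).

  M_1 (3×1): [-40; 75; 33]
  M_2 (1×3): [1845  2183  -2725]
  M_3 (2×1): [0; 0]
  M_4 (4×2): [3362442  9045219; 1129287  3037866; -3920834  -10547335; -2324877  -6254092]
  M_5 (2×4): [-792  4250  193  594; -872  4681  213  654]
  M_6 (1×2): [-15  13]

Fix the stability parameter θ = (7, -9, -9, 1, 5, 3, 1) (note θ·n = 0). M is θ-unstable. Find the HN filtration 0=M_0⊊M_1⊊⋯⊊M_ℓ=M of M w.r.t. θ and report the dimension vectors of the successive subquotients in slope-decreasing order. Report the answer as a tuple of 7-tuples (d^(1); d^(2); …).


Barcode: M ≅ I[1,2], I[2,2], I[2,3], I[4,6], I[4,7], I[5,5]^2. HN layers by μ_θ (6 steps, strictly decreasing):
  μ^(1)=5; μ^(2)=4; μ^(3)=3; μ^(4)=1; μ^(5)=-1; μ^(6)=-9

((0, 0, 0, 0, 2, 0, 0); (0, 0, 0, 0, 1, 1, 0); (0, 0, 0, 0, 1, 1, 1); (0, 0, 0, 2, 0, 0, 0); (1, 1, 0, 0, 0, 0, 0); (0, 2, 1, 0, 0, 0, 0))


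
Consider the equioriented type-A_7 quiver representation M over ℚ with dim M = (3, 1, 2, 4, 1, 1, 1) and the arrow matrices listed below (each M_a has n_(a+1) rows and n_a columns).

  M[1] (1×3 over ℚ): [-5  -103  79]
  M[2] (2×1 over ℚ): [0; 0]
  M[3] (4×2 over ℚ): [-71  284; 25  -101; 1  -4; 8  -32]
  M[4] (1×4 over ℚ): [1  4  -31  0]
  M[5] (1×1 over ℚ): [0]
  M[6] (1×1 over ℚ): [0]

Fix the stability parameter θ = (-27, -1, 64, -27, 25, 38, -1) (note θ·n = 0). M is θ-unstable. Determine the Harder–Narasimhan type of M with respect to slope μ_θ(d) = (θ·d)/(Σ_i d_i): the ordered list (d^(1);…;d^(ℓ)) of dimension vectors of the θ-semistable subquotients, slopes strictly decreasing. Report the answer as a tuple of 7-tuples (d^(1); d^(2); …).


Via rank(M_{q-1}∘⋯∘M_p): M ≅ I[1,1]^2, I[1,2], I[3,4], I[3,5], I[4,4]^2, I[6,6], I[7,7].
μ_θ-semistable layers: μ^(1)=38; μ^(2)=25; μ^(3)=37/2; μ^(4)=-1; μ^(5)=-27

((0, 0, 0, 0, 0, 1, 0); (0, 0, 0, 0, 1, 0, 0); (0, 0, 2, 2, 0, 0, 0); (0, 1, 0, 0, 0, 0, 1); (3, 0, 0, 2, 0, 0, 0))


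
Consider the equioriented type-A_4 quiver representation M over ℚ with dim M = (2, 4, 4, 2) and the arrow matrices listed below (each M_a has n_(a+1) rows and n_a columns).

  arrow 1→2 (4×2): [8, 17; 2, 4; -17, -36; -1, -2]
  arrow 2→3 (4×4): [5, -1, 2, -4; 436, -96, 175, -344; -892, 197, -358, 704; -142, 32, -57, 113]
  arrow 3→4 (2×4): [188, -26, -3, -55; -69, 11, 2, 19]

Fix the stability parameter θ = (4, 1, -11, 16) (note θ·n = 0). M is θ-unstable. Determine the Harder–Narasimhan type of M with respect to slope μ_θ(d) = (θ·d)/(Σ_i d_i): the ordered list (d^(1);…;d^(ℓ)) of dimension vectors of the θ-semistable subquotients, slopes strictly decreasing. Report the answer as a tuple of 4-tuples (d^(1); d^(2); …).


Barcode: M ≅ I[1,4]^2, I[2,3]^2. HN layers by μ_θ (3 steps, strictly decreasing):
  μ^(1)=16; μ^(2)=-2; μ^(3)=-5

((0, 0, 0, 2); (2, 2, 2, 0); (0, 2, 2, 0))


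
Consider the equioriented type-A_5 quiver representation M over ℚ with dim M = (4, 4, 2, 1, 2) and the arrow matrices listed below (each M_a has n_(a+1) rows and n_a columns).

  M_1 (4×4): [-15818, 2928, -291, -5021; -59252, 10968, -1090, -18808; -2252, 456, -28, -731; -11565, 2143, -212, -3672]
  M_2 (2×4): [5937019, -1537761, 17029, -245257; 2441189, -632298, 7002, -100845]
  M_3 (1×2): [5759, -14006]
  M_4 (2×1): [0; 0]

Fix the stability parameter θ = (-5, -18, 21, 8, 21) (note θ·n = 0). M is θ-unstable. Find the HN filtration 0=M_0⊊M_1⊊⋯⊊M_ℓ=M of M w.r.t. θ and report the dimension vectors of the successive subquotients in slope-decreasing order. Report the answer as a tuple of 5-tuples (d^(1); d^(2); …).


Interval decomposition of M: I[1,2]^2, I[1,3], I[1,4], I[5,5]^2.
HN type (ℓ=3): μ^(1)=21; μ^(2)=29/2; μ^(3)=-23/2

((0, 0, 1, 0, 2); (0, 0, 1, 1, 0); (4, 4, 0, 0, 0))


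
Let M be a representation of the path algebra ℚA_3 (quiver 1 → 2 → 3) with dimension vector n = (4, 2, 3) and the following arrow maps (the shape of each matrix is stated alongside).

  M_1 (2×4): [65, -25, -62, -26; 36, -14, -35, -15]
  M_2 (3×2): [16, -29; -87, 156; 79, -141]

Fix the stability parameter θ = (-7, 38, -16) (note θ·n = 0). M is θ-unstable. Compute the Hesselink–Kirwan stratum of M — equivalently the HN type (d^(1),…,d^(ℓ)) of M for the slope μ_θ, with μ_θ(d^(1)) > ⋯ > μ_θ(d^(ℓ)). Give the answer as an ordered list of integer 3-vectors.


Barcode: M ≅ I[1,1]^2, I[1,3]^2, I[3,3]. HN layers by μ_θ (3 steps, strictly decreasing):
  μ^(1)=11; μ^(2)=-7; μ^(3)=-16

((0, 2, 2); (4, 0, 0); (0, 0, 1))


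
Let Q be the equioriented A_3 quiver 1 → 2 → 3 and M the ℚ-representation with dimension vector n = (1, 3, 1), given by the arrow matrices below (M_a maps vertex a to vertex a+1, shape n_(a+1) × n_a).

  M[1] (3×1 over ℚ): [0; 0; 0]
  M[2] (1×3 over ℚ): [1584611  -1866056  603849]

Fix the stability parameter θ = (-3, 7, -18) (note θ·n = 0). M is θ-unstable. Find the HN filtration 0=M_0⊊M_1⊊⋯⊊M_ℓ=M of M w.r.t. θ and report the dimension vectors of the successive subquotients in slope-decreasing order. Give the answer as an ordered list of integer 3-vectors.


Barcode: M ≅ I[1,1], I[2,2]^2, I[2,3]. HN layers by μ_θ (3 steps, strictly decreasing):
  μ^(1)=7; μ^(2)=-3; μ^(3)=-11/2

((0, 2, 0); (1, 0, 0); (0, 1, 1))


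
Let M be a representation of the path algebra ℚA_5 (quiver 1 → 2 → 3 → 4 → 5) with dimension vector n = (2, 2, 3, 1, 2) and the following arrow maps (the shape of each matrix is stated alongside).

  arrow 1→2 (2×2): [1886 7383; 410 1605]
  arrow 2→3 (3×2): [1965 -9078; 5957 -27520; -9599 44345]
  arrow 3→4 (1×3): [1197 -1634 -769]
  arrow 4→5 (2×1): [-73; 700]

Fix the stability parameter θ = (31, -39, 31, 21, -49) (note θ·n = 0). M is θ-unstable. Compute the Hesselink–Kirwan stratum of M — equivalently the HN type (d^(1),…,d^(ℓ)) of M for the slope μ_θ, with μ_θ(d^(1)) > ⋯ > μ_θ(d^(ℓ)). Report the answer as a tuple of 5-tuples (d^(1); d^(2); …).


Barcode: M ≅ I[1,1], I[1,5], I[2,3], I[3,3], I[5,5]. HN layers by μ_θ (5 steps, strictly decreasing):
  μ^(1)=31; μ^(2)=1; μ^(3)=-4; μ^(4)=-39; μ^(5)=-49

((1, 0, 2, 0, 0); (0, 0, 1, 1, 1); (1, 1, 0, 0, 0); (0, 1, 0, 0, 0); (0, 0, 0, 0, 1))


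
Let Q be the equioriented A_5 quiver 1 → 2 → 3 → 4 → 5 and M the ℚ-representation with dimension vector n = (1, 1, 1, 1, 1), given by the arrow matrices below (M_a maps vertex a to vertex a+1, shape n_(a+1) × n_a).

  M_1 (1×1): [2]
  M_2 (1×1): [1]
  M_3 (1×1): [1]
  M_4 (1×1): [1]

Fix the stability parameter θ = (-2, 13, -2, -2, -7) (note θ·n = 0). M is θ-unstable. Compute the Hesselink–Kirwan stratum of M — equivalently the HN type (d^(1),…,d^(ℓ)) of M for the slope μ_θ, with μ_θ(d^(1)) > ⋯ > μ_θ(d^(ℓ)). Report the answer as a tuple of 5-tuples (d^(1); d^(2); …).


Interval decomposition of M: I[1,5].
HN type (ℓ=2): μ^(1)=1/2; μ^(2)=-2

((0, 1, 1, 1, 1); (1, 0, 0, 0, 0))


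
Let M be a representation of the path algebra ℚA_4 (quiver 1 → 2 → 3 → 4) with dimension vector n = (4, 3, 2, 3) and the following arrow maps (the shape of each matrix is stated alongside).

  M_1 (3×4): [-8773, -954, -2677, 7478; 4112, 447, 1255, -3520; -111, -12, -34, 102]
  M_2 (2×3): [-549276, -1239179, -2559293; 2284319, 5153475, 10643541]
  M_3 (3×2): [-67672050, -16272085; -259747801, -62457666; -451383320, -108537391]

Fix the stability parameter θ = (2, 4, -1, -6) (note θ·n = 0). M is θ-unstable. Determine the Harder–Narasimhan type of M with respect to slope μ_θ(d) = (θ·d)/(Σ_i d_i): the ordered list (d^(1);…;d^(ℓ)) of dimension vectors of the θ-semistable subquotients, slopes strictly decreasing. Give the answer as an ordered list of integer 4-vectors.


Interval decomposition of M: I[1,1], I[1,2], I[1,4]^2, I[4,4].
HN type (ℓ=4): μ^(1)=4; μ^(2)=2; μ^(3)=-1/4; μ^(4)=-6

((0, 1, 0, 0); (2, 0, 0, 0); (2, 2, 2, 2); (0, 0, 0, 1))


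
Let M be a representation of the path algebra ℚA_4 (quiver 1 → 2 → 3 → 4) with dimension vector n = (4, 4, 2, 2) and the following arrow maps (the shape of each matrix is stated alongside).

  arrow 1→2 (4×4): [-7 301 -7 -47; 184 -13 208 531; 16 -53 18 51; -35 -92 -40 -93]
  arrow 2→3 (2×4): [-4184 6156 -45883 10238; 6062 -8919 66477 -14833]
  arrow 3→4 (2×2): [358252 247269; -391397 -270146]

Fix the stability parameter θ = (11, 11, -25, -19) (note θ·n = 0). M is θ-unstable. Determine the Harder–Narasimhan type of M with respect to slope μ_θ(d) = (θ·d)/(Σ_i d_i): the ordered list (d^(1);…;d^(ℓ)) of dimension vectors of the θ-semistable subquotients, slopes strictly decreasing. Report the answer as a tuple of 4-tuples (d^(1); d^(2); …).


Barcode: M ≅ I[1,2]^2, I[1,4]^2. HN layers by μ_θ (2 steps, strictly decreasing):
  μ^(1)=11; μ^(2)=-11/2

((2, 2, 0, 0); (2, 2, 2, 2))
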